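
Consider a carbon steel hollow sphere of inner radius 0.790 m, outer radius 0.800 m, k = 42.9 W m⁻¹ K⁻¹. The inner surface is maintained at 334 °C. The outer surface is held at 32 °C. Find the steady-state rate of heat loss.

Q = 10300 kW

Q = 4πk·ΔT/(1/r₁ − 1/r₂) = 4π × 42.9 × 302 / (1/0.790 − 1/0.800) = 1.03×10^7 W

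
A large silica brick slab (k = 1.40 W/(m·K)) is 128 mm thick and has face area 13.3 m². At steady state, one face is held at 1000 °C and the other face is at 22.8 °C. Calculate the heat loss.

Q = kA·ΔT/L = 1.40 × 13.3 × |1000 °C − 22.8 °C| / 0.128 = 1.42×10^5 W

Q = 1.42×10^5 W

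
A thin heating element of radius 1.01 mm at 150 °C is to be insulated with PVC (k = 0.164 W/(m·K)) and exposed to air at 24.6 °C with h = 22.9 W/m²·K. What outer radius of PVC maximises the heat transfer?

For a cylinder, r_cr = k_ins/h = 0.164/22.9 = 0.00716 m = 0.716 cm

r_cr = 0.716 cm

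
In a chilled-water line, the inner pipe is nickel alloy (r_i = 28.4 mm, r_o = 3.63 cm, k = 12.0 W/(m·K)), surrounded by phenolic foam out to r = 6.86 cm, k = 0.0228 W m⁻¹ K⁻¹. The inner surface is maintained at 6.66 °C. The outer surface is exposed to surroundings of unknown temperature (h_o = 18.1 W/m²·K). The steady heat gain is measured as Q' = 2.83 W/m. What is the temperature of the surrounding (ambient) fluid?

Series resistances:
  R'_nickel alloy = ln(0.0363/0.0284)/(2πk) = 0.2454/(2π·12.0) = 0.003255 m·K/W
  R'_phenolic foam = ln(0.0686/0.0363)/(2πk) = 0.6365/(2π·0.0228) = 4.443 m·K/W
  R'_conv,out = 1/(2πr h) = 1/(2π·0.0686·18.1) = 0.1282 m·K/W
ΣR = 4.574 m·K/W
ΔT = Q'·ΣR = 2.83 × 4.574 = 12.94 K
Heat flows inward, so T_out = T_in + ΔT = 6.66 + 12.94 = 19.6 °C

T_out = 19.6 °C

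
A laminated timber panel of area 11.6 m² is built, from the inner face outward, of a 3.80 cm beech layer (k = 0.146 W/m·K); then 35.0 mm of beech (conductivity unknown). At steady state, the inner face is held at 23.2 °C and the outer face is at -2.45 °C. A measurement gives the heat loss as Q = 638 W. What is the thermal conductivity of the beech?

ΣR = ΔT/Q = |23.2 − -2.45|/638 = 0.04020 K/W
Known resistances:
  R_beech = L/(kA) = 0.0380/(0.146·11.6) = 0.02244 K/W
R_beech = ΣR − ΣR_known = 0.04020 − 0.02244 = 0.01776 K/W
L/(kA) = 0.01776 ⇒ k = 0.0350/(0.01776·11.6) = 0.170 W/m·K

k = 0.170 W/m·K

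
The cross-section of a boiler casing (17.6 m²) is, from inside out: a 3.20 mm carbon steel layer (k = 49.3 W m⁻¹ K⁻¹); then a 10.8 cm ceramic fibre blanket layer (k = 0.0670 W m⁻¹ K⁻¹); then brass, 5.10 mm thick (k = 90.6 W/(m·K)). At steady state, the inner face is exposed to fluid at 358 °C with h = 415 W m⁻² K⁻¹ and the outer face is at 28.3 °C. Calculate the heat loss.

Q = 3.59 kW

Series thermal resistances, inner to outer:
  R_conv,in = 1/(hA) = 1/(415·17.6) = 1.369×10^-4 K/W
  R_carbon steel = L/(kA) = 0.00320/(49.3·17.6) = 3.688×10^-6 K/W
  R_ceramic fibre blanket = L/(kA) = 0.108/(0.0670·17.6) = 0.09159 K/W
  R_brass = L/(kA) = 0.00510/(90.6·17.6) = 3.198×10^-6 K/W
ΣR = 1.369×10^-4 + 3.688×10^-6 + 0.09159 + 3.198×10^-6 = 0.09173 K/W
Q = ΔT/ΣR = (358 °C − 28.3 °C)/0.09173 = 3590 W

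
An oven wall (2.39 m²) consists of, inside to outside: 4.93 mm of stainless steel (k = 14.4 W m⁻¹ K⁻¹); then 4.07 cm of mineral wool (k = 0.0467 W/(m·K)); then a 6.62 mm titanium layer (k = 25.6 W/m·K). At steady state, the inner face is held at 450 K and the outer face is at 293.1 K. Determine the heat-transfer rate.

Q = 430 W

Resistance network (inner→outer):
  R_stainless steel = L/(kA) = 0.00493/(14.4·2.39) = 1.432×10^-4 K/W
  R_mineral wool = L/(kA) = 0.0407/(0.0467·2.39) = 0.3647 K/W
  R_titanium = L/(kA) = 0.00662/(25.6·2.39) = 1.082×10^-4 K/W
ΣR = 1.432×10^-4 + 0.3647 + 1.082×10^-4 = 0.3650 K/W
Q = ΔT/ΣR = (450 K − 293.1 K)/0.3650 = 430 W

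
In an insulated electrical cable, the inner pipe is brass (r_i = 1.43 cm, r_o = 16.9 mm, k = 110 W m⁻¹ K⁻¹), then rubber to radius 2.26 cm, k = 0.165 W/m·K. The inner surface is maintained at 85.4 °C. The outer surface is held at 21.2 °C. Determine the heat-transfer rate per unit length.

Series thermal resistances, inner to outer:
  R'_brass = ln(0.0169/0.0143)/(2πk) = 0.1671/(2π·110) = 2.417×10^-4 m·K/W
  R'_rubber = ln(0.0226/0.0169)/(2πk) = 0.2906/(2π·0.165) = 0.2803 m·K/W
ΣR = 2.417×10^-4 + 0.2803 = 0.2805 m·K/W
Q' = ΔT/ΣR = (85.4 °C − 21.2 °C)/0.2805 = 229 W/m

Q' = 229 W/m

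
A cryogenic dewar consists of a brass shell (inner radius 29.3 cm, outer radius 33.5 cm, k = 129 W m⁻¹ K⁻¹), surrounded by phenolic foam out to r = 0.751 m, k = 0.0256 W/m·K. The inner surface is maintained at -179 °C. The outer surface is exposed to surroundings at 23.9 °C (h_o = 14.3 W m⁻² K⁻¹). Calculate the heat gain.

Series thermal resistances, inner to outer:
  R_brass = (1/0.293 − 1/0.335)/(4πk) = 0.4279/(4π·129) = 2.640×10^-4 K/W
  R_phenolic foam = (1/0.335 − 1/0.751)/(4πk) = 1.654/(4π·0.0256) = 5.140 K/W
  R_conv,out = 1/(4πr²h) = 1/(4π·0.751²·14.3) = 0.009867 K/W
ΣR = 2.640×10^-4 + 5.140 + 0.009867 = 5.150 K/W
Q = ΔT/ΣR = (-179 °C − 23.9 °C)/5.150 = -39.4 W
(Negative Q ⇒ heat flows inward; heat gain = 39.4 W.)

Q = 39.4 W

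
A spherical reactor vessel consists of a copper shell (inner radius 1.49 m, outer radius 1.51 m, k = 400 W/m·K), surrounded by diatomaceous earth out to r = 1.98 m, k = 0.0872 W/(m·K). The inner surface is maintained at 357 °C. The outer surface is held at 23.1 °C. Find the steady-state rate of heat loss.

Resistance network (inner→outer):
  R_copper = (1/1.49 − 1/1.51)/(4πk) = 0.008889/(4π·400) = 1.768×10^-6 K/W
  R_diatomaceous earth = (1/1.51 − 1/1.98)/(4πk) = 0.1572/(4π·0.0872) = 0.1435 K/W
ΣR = 1.768×10^-6 + 0.1435 = 0.1435 K/W
Q = ΔT/ΣR = (357 °C − 23.1 °C)/0.1435 = 2330 W

Q = 2.33 kW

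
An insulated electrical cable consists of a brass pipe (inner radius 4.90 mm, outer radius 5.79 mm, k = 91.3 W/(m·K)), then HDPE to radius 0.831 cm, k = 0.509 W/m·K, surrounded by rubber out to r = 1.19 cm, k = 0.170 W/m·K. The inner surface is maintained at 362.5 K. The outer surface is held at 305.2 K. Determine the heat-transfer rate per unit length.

Q' = 127 W/m

Resistance network (inner→outer):
  R'_brass = ln(0.00579/0.00490)/(2πk) = 0.1669/(2π·91.3) = 2.909×10^-4 m·K/W
  R'_HDPE = ln(0.00831/0.00579)/(2πk) = 0.3613/(2π·0.509) = 0.1130 m·K/W
  R'_rubber = ln(0.0119/0.00831)/(2πk) = 0.3591/(2π·0.170) = 0.3362 m·K/W
ΣR = 2.909×10^-4 + 0.1130 + 0.3362 = 0.4495 m·K/W
Q' = ΔT/ΣR = (362.5 K − 305.2 K)/0.4495 = 127 W/m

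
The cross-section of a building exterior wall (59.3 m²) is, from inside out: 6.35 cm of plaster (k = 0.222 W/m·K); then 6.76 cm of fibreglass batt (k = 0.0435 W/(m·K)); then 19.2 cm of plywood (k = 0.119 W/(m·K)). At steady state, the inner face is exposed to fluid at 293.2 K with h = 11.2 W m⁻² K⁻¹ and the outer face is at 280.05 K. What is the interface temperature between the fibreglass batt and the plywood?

T = 286.0 K

Series thermal resistances, inner to outer:
  R_conv,in = 1/(hA) = 1/(11.2·59.3) = 0.001506 K/W
  R_plaster = L/(kA) = 0.0635/(0.222·59.3) = 0.004824 K/W
  R_fibreglass batt = L/(kA) = 0.0676/(0.0435·59.3) = 0.02621 K/W
  R_plywood = L/(kA) = 0.192/(0.119·59.3) = 0.02721 K/W
ΣR = 0.001506 + 0.004824 + 0.02621 + 0.02721 = 0.05975 K/W
Q = ΔT/ΣR = (293.2 K − 280.05 K)/0.05975 = 220.1 W
From the inner boundary to the fibreglass batt/plywood interface, ΣR_partial = 0.03254 K/W.
T_interface = T_in − Q·ΣR_partial = 293.2 K − (220.1)(0.03254) = 286.0 K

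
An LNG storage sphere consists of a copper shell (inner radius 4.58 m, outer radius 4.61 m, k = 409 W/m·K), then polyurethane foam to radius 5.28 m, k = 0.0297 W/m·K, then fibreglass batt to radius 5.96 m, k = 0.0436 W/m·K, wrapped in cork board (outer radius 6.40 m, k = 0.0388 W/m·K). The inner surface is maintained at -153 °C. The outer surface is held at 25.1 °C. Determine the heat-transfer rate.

Q = 1300 W

Series thermal resistances, inner to outer:
  R_copper = (1/4.58 − 1/4.61)/(4πk) = 0.001421/(4π·409) = 2.765×10^-7 K/W
  R_polyurethane foam = (1/4.61 − 1/5.28)/(4πk) = 0.02753/(4π·0.0297) = 0.07375 K/W
  R_fibreglass batt = (1/5.28 − 1/5.96)/(4πk) = 0.02161/(4π·0.0436) = 0.03944 K/W
  R_cork board = (1/5.96 − 1/6.40)/(4πk) = 0.01154/(4π·0.0388) = 0.02366 K/W
ΣR = 2.765×10^-7 + 0.07375 + 0.03944 + 0.02366 = 0.1369 K/W
Q = ΔT/ΣR = (-153 °C − 25.1 °C)/0.1369 = -1300 W
(Negative Q ⇒ heat flows inward; heat gain = 1300 W.)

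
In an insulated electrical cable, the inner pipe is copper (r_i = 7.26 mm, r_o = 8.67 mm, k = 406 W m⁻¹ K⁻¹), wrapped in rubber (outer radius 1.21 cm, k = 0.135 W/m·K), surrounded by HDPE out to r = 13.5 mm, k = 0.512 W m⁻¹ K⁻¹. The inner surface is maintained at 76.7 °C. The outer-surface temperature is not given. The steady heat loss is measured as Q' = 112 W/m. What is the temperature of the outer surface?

T_out = 28.9 °C

Sum the resistances:
  R'_copper = ln(0.00867/0.00726)/(2πk) = 0.1775/(2π·406) = 6.958×10^-5 m·K/W
  R'_rubber = ln(0.0121/0.00867)/(2πk) = 0.3333/(2π·0.135) = 0.3930 m·K/W
  R'_HDPE = ln(0.0135/0.0121)/(2πk) = 0.1095/(2π·0.512) = 0.03403 m·K/W
ΣR = 0.4271 m·K/W
ΔT = Q'·ΣR = 112 × 0.4271 = 47.84 K
Heat flows outward, so T_out = T_in − ΔT = 76.7 − 47.84 = 28.9 °C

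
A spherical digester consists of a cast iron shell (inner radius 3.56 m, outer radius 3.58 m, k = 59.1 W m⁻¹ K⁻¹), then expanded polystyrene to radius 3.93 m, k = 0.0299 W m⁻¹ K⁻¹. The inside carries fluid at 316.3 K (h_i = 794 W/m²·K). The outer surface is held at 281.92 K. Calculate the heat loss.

Resistance network (inner→outer):
  R_conv,in = 1/(4πr²h) = 1/(4π·3.56²·794) = 7.908×10^-6 K/W
  R_cast iron = (1/3.56 − 1/3.58)/(4πk) = 0.001569/(4π·59.1) = 2.113×10^-6 K/W
  R_expanded polystyrene = (1/3.58 − 1/3.93)/(4πk) = 0.02488/(4π·0.0299) = 0.06621 K/W
ΣR = 7.908×10^-6 + 2.113×10^-6 + 0.06621 = 0.06622 K/W
Q = ΔT/ΣR = (316.3 K − 281.92 K)/0.06622 = 519 W

Q = 519 W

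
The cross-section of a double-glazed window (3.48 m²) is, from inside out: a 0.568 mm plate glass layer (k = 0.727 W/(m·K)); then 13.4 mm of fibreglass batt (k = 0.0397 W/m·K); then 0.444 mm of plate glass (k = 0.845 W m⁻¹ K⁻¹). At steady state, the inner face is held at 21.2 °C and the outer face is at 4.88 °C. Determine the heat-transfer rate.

Resistance network (inner→outer):
  R_plate glass = L/(kA) = 5.68×10^-4/(0.727·3.48) = 2.245×10^-4 K/W
  R_fibreglass batt = L/(kA) = 0.0134/(0.0397·3.48) = 0.09699 K/W
  R_plate glass = L/(kA) = 4.44×10^-4/(0.845·3.48) = 1.510×10^-4 K/W
ΣR = 2.245×10^-4 + 0.09699 + 1.510×10^-4 = 0.09737 K/W
Q = ΔT/ΣR = (21.2 °C − 4.88 °C)/0.09737 = 168 W

Q = 168 W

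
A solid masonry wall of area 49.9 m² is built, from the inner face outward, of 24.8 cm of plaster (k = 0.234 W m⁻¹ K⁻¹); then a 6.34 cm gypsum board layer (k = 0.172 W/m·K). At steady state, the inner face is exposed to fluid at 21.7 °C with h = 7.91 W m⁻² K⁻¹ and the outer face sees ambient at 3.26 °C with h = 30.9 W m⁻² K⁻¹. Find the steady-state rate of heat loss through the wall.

Treat each layer as a resistance in series:
  R_conv,in = 1/(hA) = 1/(7.91·49.9) = 0.002534 K/W
  R_plaster = L/(kA) = 0.248/(0.234·49.9) = 0.02124 K/W
  R_gypsum board = L/(kA) = 0.0634/(0.172·49.9) = 0.007387 K/W
  R_conv,out = 1/(hA) = 1/(30.9·49.9) = 6.485×10^-4 K/W
ΣR = 0.002534 + 0.02124 + 0.007387 + 6.485×10^-4 = 0.03181 K/W
Q = ΔT/ΣR = (21.7 °C − 3.26 °C)/0.03181 = 580 W

Q = 580 W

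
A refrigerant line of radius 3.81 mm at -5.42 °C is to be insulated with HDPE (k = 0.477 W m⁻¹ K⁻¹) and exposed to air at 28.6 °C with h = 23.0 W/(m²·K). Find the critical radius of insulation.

r_cr = 2.07 cm

For a cylinder, r_cr = k_ins/h = 0.477/23.0 = 0.0207 m = 2.07 cm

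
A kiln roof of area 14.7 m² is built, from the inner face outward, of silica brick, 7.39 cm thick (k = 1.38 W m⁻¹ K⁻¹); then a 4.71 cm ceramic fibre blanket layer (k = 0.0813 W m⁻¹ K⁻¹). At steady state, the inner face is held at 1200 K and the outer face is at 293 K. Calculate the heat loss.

Series thermal resistances, inner to outer:
  R_silica brick = L/(kA) = 0.0739/(1.38·14.7) = 0.003643 K/W
  R_ceramic fibre blanket = L/(kA) = 0.0471/(0.0813·14.7) = 0.03941 K/W
ΣR = 0.003643 + 0.03941 = 0.04305 K/W
Q = ΔT/ΣR = (1200 K − 293 K)/0.04305 = 21100 W

Q = 21.1 kW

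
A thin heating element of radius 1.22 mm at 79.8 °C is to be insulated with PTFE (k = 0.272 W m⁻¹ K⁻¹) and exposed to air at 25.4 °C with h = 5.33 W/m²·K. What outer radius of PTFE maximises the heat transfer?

r_cr = 5.10 cm

For a cylinder, r_cr = k_ins/h = 0.272/5.33 = 0.0510 m = 5.10 cm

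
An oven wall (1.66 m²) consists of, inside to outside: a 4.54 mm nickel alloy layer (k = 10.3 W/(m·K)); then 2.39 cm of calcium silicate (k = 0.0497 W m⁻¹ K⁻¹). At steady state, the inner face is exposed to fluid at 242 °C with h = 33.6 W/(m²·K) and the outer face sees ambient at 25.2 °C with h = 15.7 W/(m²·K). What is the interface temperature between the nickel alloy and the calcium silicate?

T = 231 °C

Series thermal resistances, inner to outer:
  R_conv,in = 1/(hA) = 1/(33.6·1.66) = 0.01793 K/W
  R_nickel alloy = L/(kA) = 0.00454/(10.3·1.66) = 2.655×10^-4 K/W
  R_calcium silicate = L/(kA) = 0.0239/(0.0497·1.66) = 0.2897 K/W
  R_conv,out = 1/(hA) = 1/(15.7·1.66) = 0.03837 K/W
ΣR = 0.01793 + 2.655×10^-4 + 0.2897 + 0.03837 = 0.3463 K/W
Q = ΔT/ΣR = (242 °C − 25.2 °C)/0.3463 = 626.0 W
From the inner boundary to the nickel alloy/calcium silicate interface, ΣR_partial = 0.01820 K/W.
T_interface = T_in − Q·ΣR_partial = 242 °C − (626.0)(0.01820) = 231 °C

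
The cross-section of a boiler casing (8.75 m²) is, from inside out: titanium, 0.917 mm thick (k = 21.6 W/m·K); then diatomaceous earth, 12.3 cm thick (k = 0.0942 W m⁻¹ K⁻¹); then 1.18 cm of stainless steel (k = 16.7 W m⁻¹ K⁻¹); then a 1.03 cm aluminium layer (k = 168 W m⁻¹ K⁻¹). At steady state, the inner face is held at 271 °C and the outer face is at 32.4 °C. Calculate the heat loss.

Q = 1600 W

Resistance network (inner→outer):
  R_titanium = L/(kA) = 9.17×10^-4/(21.6·8.75) = 4.852×10^-6 K/W
  R_diatomaceous earth = L/(kA) = 0.123/(0.0942·8.75) = 0.1492 K/W
  R_stainless steel = L/(kA) = 0.0118/(16.7·8.75) = 8.075×10^-5 K/W
  R_aluminium = L/(kA) = 0.0103/(168·8.75) = 7.007×10^-6 K/W
ΣR = 4.852×10^-6 + 0.1492 + 8.075×10^-5 + 7.007×10^-6 = 0.1493 K/W
Q = ΔT/ΣR = (271 °C − 32.4 °C)/0.1493 = 1600 W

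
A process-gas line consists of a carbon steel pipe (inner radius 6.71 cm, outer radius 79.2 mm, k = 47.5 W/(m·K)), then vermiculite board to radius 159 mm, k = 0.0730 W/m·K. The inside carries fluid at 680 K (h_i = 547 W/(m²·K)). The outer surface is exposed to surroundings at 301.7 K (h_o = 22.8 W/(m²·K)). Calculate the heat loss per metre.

Q' = 241 W/m

Treat each layer as a resistance in series:
  R'_conv,in = 1/(2πr h) = 1/(2π·0.0671·547) = 0.004336 m·K/W
  R'_carbon steel = ln(0.0792/0.0671)/(2πk) = 0.1658/(2π·47.5) = 5.555×10^-4 m·K/W
  R'_vermiculite board = ln(0.159/0.0792)/(2πk) = 0.6969/(2π·0.0730) = 1.519 m·K/W
  R'_conv,out = 1/(2πr h) = 1/(2π·0.159·22.8) = 0.04390 m·K/W
ΣR = 0.004336 + 5.555×10^-4 + 1.519 + 0.04390 = 1.568 m·K/W
Q' = ΔT/ΣR = (680 K − 301.7 K)/1.568 = 241 W/m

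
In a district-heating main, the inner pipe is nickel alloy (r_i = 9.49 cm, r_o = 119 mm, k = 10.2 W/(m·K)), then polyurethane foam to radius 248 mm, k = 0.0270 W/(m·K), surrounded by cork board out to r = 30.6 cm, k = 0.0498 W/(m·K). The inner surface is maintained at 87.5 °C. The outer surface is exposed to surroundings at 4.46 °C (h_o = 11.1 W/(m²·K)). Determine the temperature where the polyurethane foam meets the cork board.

Resistance network (inner→outer):
  R'_nickel alloy = ln(0.119/0.0949)/(2πk) = 0.2263/(2π·10.2) = 0.003531 m·K/W
  R'_polyurethane foam = ln(0.248/0.119)/(2πk) = 0.7343/(2π·0.0270) = 4.328 m·K/W
  R'_cork board = ln(0.306/0.248)/(2πk) = 0.2102/(2π·0.0498) = 0.6716 m·K/W
  R'_conv,out = 1/(2πr h) = 1/(2π·0.306·11.1) = 0.04686 m·K/W
ΣR = 0.003531 + 4.328 + 0.6716 + 0.04686 = 5.050 m·K/W
Q' = ΔT/ΣR = (87.5 °C − 4.46 °C)/5.050 = 16.44 W/m
From the inner boundary to the polyurethane foam/cork board interface, ΣR_partial = 4.332 m·K/W.
T_interface = T_in − Q'·ΣR_partial = 87.5 °C − (16.44)(4.332) = 16.3 °C

T = 16.3 °C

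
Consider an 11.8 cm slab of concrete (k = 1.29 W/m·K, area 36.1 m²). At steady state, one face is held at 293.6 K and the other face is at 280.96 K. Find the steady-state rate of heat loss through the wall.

Q = kA·ΔT/L = 1.29 × 36.1 × |293.6 K − 280.96 K| / 0.118 = 4990 W

Q = 4.99 kW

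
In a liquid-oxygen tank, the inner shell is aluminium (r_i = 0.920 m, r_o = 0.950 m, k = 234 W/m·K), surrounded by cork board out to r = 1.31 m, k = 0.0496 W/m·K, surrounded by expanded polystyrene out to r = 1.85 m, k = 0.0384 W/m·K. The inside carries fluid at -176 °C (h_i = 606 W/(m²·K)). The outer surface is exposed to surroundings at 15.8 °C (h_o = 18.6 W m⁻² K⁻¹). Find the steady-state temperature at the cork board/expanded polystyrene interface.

T = -80.0 °C

Series thermal resistances, inner to outer:
  R_conv,in = 1/(4πr²h) = 1/(4π·0.920²·606) = 1.551×10^-4 K/W
  R_aluminium = (1/0.920 − 1/0.950)/(4πk) = 0.03432/(4π·234) = 1.167×10^-5 K/W
  R_cork board = (1/0.950 − 1/1.31)/(4πk) = 0.2893/(4π·0.0496) = 0.4641 K/W
  R_expanded polystyrene = (1/1.31 − 1/1.85)/(4πk) = 0.2228/(4π·0.0384) = 0.4618 K/W
  R_conv,out = 1/(4πr²h) = 1/(4π·1.85²·18.6) = 0.001250 K/W
ΣR = 1.551×10^-4 + 1.167×10^-5 + 0.4641 + 0.4618 + 0.001250 = 0.9273 K/W
Q = ΔT/ΣR = (-176 °C − 15.8 °C)/0.9273 = -206.8 W
From the inner boundary to the cork board/expanded polystyrene interface, ΣR_partial = 0.4643 K/W.
T_interface = T_in − Q·ΣR_partial = -176 °C − (-206.8)(0.4643) = -80.0 °C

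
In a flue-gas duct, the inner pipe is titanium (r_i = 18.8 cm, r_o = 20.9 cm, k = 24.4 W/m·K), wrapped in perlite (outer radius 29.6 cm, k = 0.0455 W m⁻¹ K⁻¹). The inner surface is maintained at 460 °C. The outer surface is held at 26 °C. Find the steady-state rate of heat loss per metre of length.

Q' = 356 W/m

Treat each layer as a resistance in series:
  R'_titanium = ln(0.209/0.188)/(2πk) = 0.1059/(2π·24.4) = 6.907×10^-4 m·K/W
  R'_perlite = ln(0.296/0.209)/(2πk) = 0.3480/(2π·0.0455) = 1.217 m·K/W
ΣR = 6.907×10^-4 + 1.217 = 1.218 m·K/W
Q' = ΔT/ΣR = (460 °C − 26 °C)/1.218 = 356 W/m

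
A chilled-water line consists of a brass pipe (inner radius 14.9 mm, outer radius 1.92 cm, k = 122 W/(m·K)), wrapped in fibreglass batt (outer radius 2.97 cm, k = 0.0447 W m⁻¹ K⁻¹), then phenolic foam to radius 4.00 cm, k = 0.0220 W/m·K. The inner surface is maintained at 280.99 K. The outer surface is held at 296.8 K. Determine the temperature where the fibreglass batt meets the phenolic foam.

Resistance network (inner→outer):
  R'_brass = ln(0.0192/0.0149)/(2πk) = 0.2535/(2π·122) = 3.308×10^-4 m·K/W
  R'_fibreglass batt = ln(0.0297/0.0192)/(2πk) = 0.4362/(2π·0.0447) = 1.553 m·K/W
  R'_phenolic foam = ln(0.0400/0.0297)/(2πk) = 0.2977/(2π·0.0220) = 2.154 m·K/W
ΣR = 3.308×10^-4 + 1.553 + 2.154 = 3.707 m·K/W
Q' = ΔT/ΣR = (280.99 K − 296.8 K)/3.707 = -4.265 W/m
From the inner boundary to the fibreglass batt/phenolic foam interface, ΣR_partial = 1.553 m·K/W.
T_interface = T_in − Q'·ΣR_partial = 280.99 K − (-4.265)(1.553) = 287.6 K

T = 287.6 K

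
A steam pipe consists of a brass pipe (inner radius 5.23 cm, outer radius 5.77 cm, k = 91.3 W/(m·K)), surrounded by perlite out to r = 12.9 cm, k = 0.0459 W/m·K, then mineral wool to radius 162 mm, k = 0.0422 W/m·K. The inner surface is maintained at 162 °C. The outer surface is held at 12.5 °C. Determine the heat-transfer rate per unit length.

Q' = 41.0 W/m

Treat each layer as a resistance in series:
  R'_brass = ln(0.0577/0.0523)/(2πk) = 0.09826/(2π·91.3) = 1.713×10^-4 m·K/W
  R'_perlite = ln(0.129/0.0577)/(2πk) = 0.8046/(2π·0.0459) = 2.790 m·K/W
  R'_mineral wool = ln(0.162/0.129)/(2πk) = 0.2278/(2π·0.0422) = 0.8591 m·K/W
ΣR = 1.713×10^-4 + 2.790 + 0.8591 = 3.649 m·K/W
Q' = ΔT/ΣR = (162 °C − 12.5 °C)/3.649 = 41.0 W/m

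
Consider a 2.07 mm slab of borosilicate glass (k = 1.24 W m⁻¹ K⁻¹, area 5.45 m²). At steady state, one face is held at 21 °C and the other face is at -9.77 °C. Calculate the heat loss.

Q = 1.00×10^5 W

Q = kA·ΔT/L = 1.24 × 5.45 × |21 °C − -9.77 °C| / 0.00207 = 1.00×10^5 W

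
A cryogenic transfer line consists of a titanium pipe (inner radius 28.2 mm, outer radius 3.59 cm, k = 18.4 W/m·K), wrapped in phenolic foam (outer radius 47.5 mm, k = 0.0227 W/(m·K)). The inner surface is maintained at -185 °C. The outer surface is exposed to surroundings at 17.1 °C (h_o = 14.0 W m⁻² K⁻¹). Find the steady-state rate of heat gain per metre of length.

Treat each layer as a resistance in series:
  R'_titanium = ln(0.0359/0.0282)/(2πk) = 0.2414/(2π·18.4) = 0.002088 m·K/W
  R'_phenolic foam = ln(0.0475/0.0359)/(2πk) = 0.2800/(2π·0.0227) = 1.963 m·K/W
  R'_conv,out = 1/(2πr h) = 1/(2π·0.0475·14.0) = 0.2393 m·K/W
ΣR = 0.002088 + 1.963 + 0.2393 = 2.204 m·K/W
Q' = ΔT/ΣR = (-185 °C − 17.1 °C)/2.204 = -91.7 W/m
(Negative Q' ⇒ heat flows inward; heat gain = 91.7 W/m.)

Q' = 91.7 W/m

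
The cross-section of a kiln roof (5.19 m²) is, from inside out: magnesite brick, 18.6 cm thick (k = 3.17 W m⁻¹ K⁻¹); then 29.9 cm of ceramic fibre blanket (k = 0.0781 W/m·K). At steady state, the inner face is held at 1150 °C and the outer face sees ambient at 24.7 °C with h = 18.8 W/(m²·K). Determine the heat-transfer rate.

Resistance network (inner→outer):
  R_magnesite brick = L/(kA) = 0.186/(3.17·5.19) = 0.01131 K/W
  R_ceramic fibre blanket = L/(kA) = 0.299/(0.0781·5.19) = 0.7377 K/W
  R_conv,out = 1/(hA) = 1/(18.8·5.19) = 0.01025 K/W
ΣR = 0.01131 + 0.7377 + 0.01025 = 0.7593 K/W
Q = ΔT/ΣR = (1150 °C − 24.7 °C)/0.7593 = 1480 W

Q = 1480 W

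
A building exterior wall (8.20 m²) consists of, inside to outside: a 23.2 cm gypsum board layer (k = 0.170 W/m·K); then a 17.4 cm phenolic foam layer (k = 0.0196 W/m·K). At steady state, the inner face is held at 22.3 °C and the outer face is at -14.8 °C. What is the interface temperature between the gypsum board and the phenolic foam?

T = 17.4 °C

Treat each layer as a resistance in series:
  R_gypsum board = L/(kA) = 0.232/(0.170·8.20) = 0.1664 K/W
  R_phenolic foam = L/(kA) = 0.174/(0.0196·8.20) = 1.083 K/W
ΣR = 0.1664 + 1.083 = 1.249 K/W
Q = ΔT/ΣR = (22.3 °C − -14.8 °C)/1.249 = 29.70 W
From the inner boundary to the gypsum board/phenolic foam interface, ΣR_partial = 0.1664 K/W.
T_interface = T_in − Q·ΣR_partial = 22.3 °C − (29.70)(0.1664) = 17.4 °C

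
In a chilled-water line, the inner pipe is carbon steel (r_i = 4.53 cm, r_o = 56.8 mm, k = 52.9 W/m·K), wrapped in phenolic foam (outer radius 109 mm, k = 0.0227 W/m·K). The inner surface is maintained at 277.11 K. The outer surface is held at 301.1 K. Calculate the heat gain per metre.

Series thermal resistances, inner to outer:
  R'_carbon steel = ln(0.0568/0.0453)/(2πk) = 0.2262/(2π·52.9) = 6.806×10^-4 m·K/W
  R'_phenolic foam = ln(0.109/0.0568)/(2πk) = 0.6518/(2π·0.0227) = 4.570 m·K/W
ΣR = 6.806×10^-4 + 4.570 = 4.571 m·K/W
Q' = ΔT/ΣR = (277.11 K − 301.1 K)/4.571 = -5.25 W/m
(Negative Q' ⇒ heat flows inward; heat gain = 5.25 W/m.)

Q' = 5.25 W/m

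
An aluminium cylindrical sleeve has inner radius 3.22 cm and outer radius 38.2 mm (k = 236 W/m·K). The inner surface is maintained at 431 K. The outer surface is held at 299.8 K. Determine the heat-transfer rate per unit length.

Q' = 1.14×10^6 W/m

Q' = 2πk·ΔT/ln(r₂/r₁) = 2π × 236 × 131.2 / ln(0.0382/0.0322) = 1.14×10^6 W/m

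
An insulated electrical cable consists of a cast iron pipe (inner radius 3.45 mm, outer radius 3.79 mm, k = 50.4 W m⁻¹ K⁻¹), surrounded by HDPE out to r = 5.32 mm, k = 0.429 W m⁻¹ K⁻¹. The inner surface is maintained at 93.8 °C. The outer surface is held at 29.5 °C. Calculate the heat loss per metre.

Treat each layer as a resistance in series:
  R'_cast iron = ln(0.00379/0.00345)/(2πk) = 0.09399/(2π·50.4) = 2.968×10^-4 m·K/W
  R'_HDPE = ln(0.00532/0.00379)/(2πk) = 0.3391/(2π·0.429) = 0.1258 m·K/W
ΣR = 2.968×10^-4 + 0.1258 = 0.1261 m·K/W
Q' = ΔT/ΣR = (93.8 °C − 29.5 °C)/0.1261 = 510 W/m

Q' = 510 W/m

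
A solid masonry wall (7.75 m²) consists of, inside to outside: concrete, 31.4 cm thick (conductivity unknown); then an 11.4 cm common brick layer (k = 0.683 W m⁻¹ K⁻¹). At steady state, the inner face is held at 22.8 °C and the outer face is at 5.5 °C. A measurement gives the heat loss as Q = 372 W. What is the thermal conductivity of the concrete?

k = 1.62 W/m·K

ΣR = ΔT/Q = |22.8 − 5.5|/372 = 0.04651 K/W
Known resistances:
  R_common brick = L/(kA) = 0.114/(0.683·7.75) = 0.02154 K/W
R_concrete = ΣR − ΣR_known = 0.04651 − 0.02154 = 0.02497 K/W
L/(kA) = 0.02497 ⇒ k = 0.314/(0.02497·7.75) = 1.62 W/m·K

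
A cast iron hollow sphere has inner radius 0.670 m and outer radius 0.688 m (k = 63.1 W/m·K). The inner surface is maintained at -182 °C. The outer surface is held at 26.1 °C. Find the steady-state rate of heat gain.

Q = 4230 kW

Q = 4πk·ΔT/(1/r₁ − 1/r₂) = 4π × 63.1 × 208.1 / (1/0.670 − 1/0.688) = 4.23×10^6 W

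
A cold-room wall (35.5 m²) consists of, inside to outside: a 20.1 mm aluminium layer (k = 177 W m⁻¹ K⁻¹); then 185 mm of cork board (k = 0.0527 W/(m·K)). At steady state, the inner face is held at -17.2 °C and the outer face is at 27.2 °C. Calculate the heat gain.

Treat each layer as a resistance in series:
  R_aluminium = L/(kA) = 0.0201/(177·35.5) = 3.199×10^-6 K/W
  R_cork board = L/(kA) = 0.185/(0.0527·35.5) = 0.09889 K/W
ΣR = 3.199×10^-6 + 0.09889 = 0.09889 K/W
Q = ΔT/ΣR = (-17.2 °C − 27.2 °C)/0.09889 = -449 W
(Negative Q ⇒ heat flows inward; heat gain = 449 W.)

Q = 449 W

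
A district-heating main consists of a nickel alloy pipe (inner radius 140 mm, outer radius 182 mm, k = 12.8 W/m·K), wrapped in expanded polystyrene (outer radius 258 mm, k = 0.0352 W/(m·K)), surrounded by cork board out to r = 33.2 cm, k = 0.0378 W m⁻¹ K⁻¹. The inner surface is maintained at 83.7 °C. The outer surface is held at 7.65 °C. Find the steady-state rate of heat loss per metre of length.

Treat each layer as a resistance in series:
  R'_nickel alloy = ln(0.182/0.140)/(2πk) = 0.2624/(2π·12.8) = 0.003262 m·K/W
  R'_expanded polystyrene = ln(0.258/0.182)/(2πk) = 0.3490/(2π·0.0352) = 1.578 m·K/W
  R'_cork board = ln(0.332/0.258)/(2πk) = 0.2522/(2π·0.0378) = 1.062 m·K/W
ΣR = 0.003262 + 1.578 + 1.062 = 2.643 m·K/W
Q' = ΔT/ΣR = (83.7 °C − 7.65 °C)/2.643 = 28.8 W/m

Q' = 28.8 W/m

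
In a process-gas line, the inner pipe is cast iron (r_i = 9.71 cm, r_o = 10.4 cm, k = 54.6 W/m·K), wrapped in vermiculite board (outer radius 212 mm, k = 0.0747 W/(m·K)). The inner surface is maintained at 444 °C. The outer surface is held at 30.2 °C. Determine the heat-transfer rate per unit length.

Q' = 273 W/m

Treat each layer as a resistance in series:
  R'_cast iron = ln(0.104/0.0971)/(2πk) = 0.06865/(2π·54.6) = 2.001×10^-4 m·K/W
  R'_vermiculite board = ln(0.212/0.104)/(2πk) = 0.7122/(2π·0.0747) = 1.517 m·K/W
ΣR = 2.001×10^-4 + 1.517 = 1.517 m·K/W
Q' = ΔT/ΣR = (444 °C − 30.2 °C)/1.517 = 273 W/m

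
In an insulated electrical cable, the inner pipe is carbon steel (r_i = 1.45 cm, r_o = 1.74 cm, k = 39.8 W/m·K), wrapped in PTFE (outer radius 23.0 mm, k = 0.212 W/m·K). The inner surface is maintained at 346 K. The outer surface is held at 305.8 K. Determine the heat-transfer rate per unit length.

Q' = 191 W/m

Treat each layer as a resistance in series:
  R'_carbon steel = ln(0.0174/0.0145)/(2πk) = 0.1823/(2π·39.8) = 7.291×10^-4 m·K/W
  R'_PTFE = ln(0.0230/0.0174)/(2πk) = 0.2790/(2π·0.212) = 0.2095 m·K/W
ΣR = 7.291×10^-4 + 0.2095 = 0.2102 m·K/W
Q' = ΔT/ΣR = (346 K − 305.8 K)/0.2102 = 191 W/m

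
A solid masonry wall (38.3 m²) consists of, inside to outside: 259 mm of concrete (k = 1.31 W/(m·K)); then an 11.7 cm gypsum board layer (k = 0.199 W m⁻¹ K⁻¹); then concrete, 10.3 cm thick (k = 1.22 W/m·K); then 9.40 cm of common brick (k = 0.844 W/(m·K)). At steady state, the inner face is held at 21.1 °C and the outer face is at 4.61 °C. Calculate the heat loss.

Resistance network (inner→outer):
  R_concrete = L/(kA) = 0.259/(1.31·38.3) = 0.005162 K/W
  R_gypsum board = L/(kA) = 0.117/(0.199·38.3) = 0.01535 K/W
  R_concrete = L/(kA) = 0.103/(1.22·38.3) = 0.002204 K/W
  R_common brick = L/(kA) = 0.0940/(0.844·38.3) = 0.002908 K/W
ΣR = 0.005162 + 0.01535 + 0.002204 + 0.002908 = 0.02562 K/W
Q = ΔT/ΣR = (21.1 °C − 4.61 °C)/0.02562 = 644 W

Q = 644 W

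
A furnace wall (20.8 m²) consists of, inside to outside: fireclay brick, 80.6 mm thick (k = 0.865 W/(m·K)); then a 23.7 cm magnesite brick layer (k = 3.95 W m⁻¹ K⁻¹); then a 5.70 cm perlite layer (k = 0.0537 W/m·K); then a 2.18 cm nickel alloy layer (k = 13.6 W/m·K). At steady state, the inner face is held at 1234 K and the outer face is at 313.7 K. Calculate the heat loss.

Resistance network (inner→outer):
  R_fireclay brick = L/(kA) = 0.0806/(0.865·20.8) = 0.004480 K/W
  R_magnesite brick = L/(kA) = 0.237/(3.95·20.8) = 0.002885 K/W
  R_perlite = L/(kA) = 0.0570/(0.0537·20.8) = 0.05103 K/W
  R_nickel alloy = L/(kA) = 0.0218/(13.6·20.8) = 7.706×10^-5 K/W
ΣR = 0.004480 + 0.002885 + 0.05103 + 7.706×10^-5 = 0.05847 K/W
Q = ΔT/ΣR = (1234 K − 313.7 K)/0.05847 = 15700 W

Q = 15700 W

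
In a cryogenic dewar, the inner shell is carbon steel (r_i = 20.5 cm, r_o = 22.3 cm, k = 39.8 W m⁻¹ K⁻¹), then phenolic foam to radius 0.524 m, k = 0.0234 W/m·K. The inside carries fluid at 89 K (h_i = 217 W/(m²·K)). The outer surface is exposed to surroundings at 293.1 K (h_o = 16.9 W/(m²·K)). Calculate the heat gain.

Treat each layer as a resistance in series:
  R_conv,in = 1/(4πr²h) = 1/(4π·0.205²·217) = 0.008726 K/W
  R_carbon steel = (1/0.205 − 1/0.223)/(4πk) = 0.3937/(4π·39.8) = 7.873×10^-4 K/W
  R_phenolic foam = (1/0.223 − 1/0.524)/(4πk) = 2.576/(4π·0.0234) = 8.760 K/W
  R_conv,out = 1/(4πr²h) = 1/(4π·0.524²·16.9) = 0.01715 K/W
ΣR = 0.008726 + 7.873×10^-4 + 8.760 + 0.01715 = 8.787 K/W
Q = ΔT/ΣR = (89 K − 293.1 K)/8.787 = -23.2 W
(Negative Q ⇒ heat flows inward; heat gain = 23.2 W.)

Q = 23.2 W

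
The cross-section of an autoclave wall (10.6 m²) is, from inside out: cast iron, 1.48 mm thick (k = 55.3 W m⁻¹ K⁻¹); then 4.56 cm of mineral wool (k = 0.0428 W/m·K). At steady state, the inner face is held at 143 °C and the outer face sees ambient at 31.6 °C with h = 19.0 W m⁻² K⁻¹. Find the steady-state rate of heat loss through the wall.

Treat each layer as a resistance in series:
  R_cast iron = L/(kA) = 0.00148/(55.3·10.6) = 2.525×10^-6 K/W
  R_mineral wool = L/(kA) = 0.0456/(0.0428·10.6) = 0.1005 K/W
  R_conv,out = 1/(hA) = 1/(19.0·10.6) = 0.004965 K/W
ΣR = 2.525×10^-6 + 0.1005 + 0.004965 = 0.1055 K/W
Q = ΔT/ΣR = (143 °C − 31.6 °C)/0.1055 = 1060 W

Q = 1060 W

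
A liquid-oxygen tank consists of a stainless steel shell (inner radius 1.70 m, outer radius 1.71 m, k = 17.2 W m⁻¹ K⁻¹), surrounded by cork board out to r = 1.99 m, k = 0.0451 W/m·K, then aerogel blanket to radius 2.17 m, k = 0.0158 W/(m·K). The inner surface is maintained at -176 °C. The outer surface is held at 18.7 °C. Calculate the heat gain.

Series thermal resistances, inner to outer:
  R_stainless steel = (1/1.70 − 1/1.71)/(4πk) = 0.003440/(4π·17.2) = 1.592×10^-5 K/W
  R_cork board = (1/1.71 − 1/1.99)/(4πk) = 0.08228/(4π·0.0451) = 0.1452 K/W
  R_aerogel blanket = (1/1.99 − 1/2.17)/(4πk) = 0.04168/(4π·0.0158) = 0.2099 K/W
ΣR = 1.592×10^-5 + 0.1452 + 0.2099 = 0.3551 K/W
Q = ΔT/ΣR = (-176 °C − 18.7 °C)/0.3551 = -548 W
(Negative Q ⇒ heat flows inward; heat gain = 548 W.)

Q = 548 W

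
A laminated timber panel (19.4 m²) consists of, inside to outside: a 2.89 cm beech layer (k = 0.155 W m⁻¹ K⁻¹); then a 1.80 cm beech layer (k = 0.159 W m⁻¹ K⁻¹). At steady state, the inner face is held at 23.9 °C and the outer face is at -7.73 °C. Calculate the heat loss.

Q = 2.05 kW

Series thermal resistances, inner to outer:
  R_beech = L/(kA) = 0.0289/(0.155·19.4) = 0.009611 K/W
  R_beech = L/(kA) = 0.0180/(0.159·19.4) = 0.005835 K/W
ΣR = 0.009611 + 0.005835 = 0.01545 K/W
Q = ΔT/ΣR = (23.9 °C − -7.73 °C)/0.01545 = 2050 W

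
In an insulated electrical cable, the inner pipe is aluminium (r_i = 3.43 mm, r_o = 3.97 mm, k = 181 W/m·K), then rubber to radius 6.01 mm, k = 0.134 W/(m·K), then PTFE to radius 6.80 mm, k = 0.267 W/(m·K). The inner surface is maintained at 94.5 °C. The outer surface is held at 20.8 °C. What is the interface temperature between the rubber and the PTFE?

Resistance network (inner→outer):
  R'_aluminium = ln(0.00397/0.00343)/(2πk) = 0.1462/(2π·181) = 1.286×10^-4 m·K/W
  R'_rubber = ln(0.00601/0.00397)/(2πk) = 0.4147/(2π·0.134) = 0.4925 m·K/W
  R'_PTFE = ln(0.00680/0.00601)/(2πk) = 0.1235/(2π·0.267) = 0.07362 m·K/W
ΣR = 1.286×10^-4 + 0.4925 + 0.07362 = 0.5662 m·K/W
Q' = ΔT/ΣR = (94.5 °C − 20.8 °C)/0.5662 = 130.2 W/m
From the inner boundary to the rubber/PTFE interface, ΣR_partial = 0.4926 m·K/W.
T_interface = T_in − Q'·ΣR_partial = 94.5 °C − (130.2)(0.4926) = 30.4 °C

T = 30.4 °C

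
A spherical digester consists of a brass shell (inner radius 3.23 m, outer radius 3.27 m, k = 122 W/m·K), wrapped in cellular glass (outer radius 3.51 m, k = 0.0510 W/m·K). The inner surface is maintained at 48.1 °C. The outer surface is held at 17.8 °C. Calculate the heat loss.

Resistance network (inner→outer):
  R_brass = (1/3.23 − 1/3.27)/(4πk) = 0.003787/(4π·122) = 2.470×10^-6 K/W
  R_cellular glass = (1/3.27 − 1/3.51)/(4πk) = 0.02091/(4π·0.0510) = 0.03263 K/W
ΣR = 2.470×10^-6 + 0.03263 = 0.03263 K/W
Q = ΔT/ΣR = (48.1 °C − 17.8 °C)/0.03263 = 929 W

Q = 929 W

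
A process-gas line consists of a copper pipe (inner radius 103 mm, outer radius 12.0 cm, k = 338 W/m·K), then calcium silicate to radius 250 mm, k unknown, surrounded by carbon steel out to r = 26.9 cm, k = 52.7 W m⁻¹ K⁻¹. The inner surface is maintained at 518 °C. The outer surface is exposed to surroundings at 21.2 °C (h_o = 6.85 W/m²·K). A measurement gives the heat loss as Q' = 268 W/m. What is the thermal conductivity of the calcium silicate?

k = 0.0661 W/m·K

ΣR = ΔT/Q' = |518 − 21.2|/268 = 1.854 m·K/W
Known resistances:
  R'_copper = ln(0.120/0.103)/(2πk) = 0.1528/(2π·338) = 7.193×10^-5 m·K/W
  R'_carbon steel = ln(0.269/0.250)/(2πk) = 0.07325/(2π·52.7) = 2.212×10^-4 m·K/W
  R'_conv,out = 1/(2πr h) = 1/(2π·0.269·6.85) = 0.08637 m·K/W
R_calcium silicate = ΣR − ΣR_known = 1.854 − 0.08666 = 1.767 m·K/W
ln(r₂/r₁)/(2πk) = 1.767 ⇒ k = 0.7340/(2π·1.767) = 0.0661 W/m·K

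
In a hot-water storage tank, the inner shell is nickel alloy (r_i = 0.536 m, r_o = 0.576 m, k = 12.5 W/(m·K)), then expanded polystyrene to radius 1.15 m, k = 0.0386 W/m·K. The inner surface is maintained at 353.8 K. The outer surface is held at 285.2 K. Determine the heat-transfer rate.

Treat each layer as a resistance in series:
  R_nickel alloy = (1/0.536 − 1/0.576)/(4πk) = 0.1296/(4π·12.5) = 8.248×10^-4 K/W
  R_expanded polystyrene = (1/0.576 − 1/1.15)/(4πk) = 0.8665/(4π·0.0386) = 1.786 K/W
ΣR = 8.248×10^-4 + 1.786 = 1.787 K/W
Q = ΔT/ΣR = (353.8 K − 285.2 K)/1.787 = 38.4 W

Q = 38.4 W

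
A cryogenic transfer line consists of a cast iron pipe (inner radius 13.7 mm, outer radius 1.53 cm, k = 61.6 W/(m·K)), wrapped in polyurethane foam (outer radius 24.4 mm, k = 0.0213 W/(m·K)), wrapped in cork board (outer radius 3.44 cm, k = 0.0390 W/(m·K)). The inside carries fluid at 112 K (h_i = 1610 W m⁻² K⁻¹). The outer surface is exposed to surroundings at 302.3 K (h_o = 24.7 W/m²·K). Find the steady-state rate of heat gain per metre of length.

Series thermal resistances, inner to outer:
  R'_conv,in = 1/(2πr h) = 1/(2π·0.0137·1610) = 0.007216 m·K/W
  R'_cast iron = ln(0.0153/0.0137)/(2πk) = 0.1105/(2π·61.6) = 2.854×10^-4 m·K/W
  R'_polyurethane foam = ln(0.0244/0.0153)/(2πk) = 0.4667/(2π·0.0213) = 3.487 m·K/W
  R'_cork board = ln(0.0344/0.0244)/(2πk) = 0.3435/(2π·0.0390) = 1.402 m·K/W
  R'_conv,out = 1/(2πr h) = 1/(2π·0.0344·24.7) = 0.1873 m·K/W
ΣR = 0.007216 + 2.854×10^-4 + 3.487 + 1.402 + 0.1873 = 5.084 m·K/W
Q' = ΔT/ΣR = (112 K − 302.3 K)/5.084 = -37.4 W/m
(Negative Q' ⇒ heat flows inward; heat gain = 37.4 W/m.)

Q' = 37.4 W/m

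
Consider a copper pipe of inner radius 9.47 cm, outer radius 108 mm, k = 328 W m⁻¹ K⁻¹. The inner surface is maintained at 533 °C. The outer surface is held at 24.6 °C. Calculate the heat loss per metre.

Q' = 2πk·ΔT/ln(r₂/r₁) = 2π × 328 × 508.4 / ln(0.108/0.0947) = 7.97×10^6 W/m

Q' = 7970 kW/m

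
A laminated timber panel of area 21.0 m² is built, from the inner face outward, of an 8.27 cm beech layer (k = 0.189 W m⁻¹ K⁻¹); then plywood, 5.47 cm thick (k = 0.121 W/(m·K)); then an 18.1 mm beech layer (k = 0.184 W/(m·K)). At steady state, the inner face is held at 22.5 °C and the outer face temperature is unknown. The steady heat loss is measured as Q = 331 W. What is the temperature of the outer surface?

Sum the resistances:
  R_beech = L/(kA) = 0.0827/(0.189·21.0) = 0.02084 K/W
  R_plywood = L/(kA) = 0.0547/(0.121·21.0) = 0.02153 K/W
  R_beech = L/(kA) = 0.0181/(0.184·21.0) = 0.004684 K/W
ΣR = 0.04705 K/W
ΔT = Q·ΣR = 331 × 0.04705 = 15.57 K
Heat flows outward, so T_out = T_in − ΔT = 22.5 − 15.57 = 6.93 °C

T_out = 6.93 °C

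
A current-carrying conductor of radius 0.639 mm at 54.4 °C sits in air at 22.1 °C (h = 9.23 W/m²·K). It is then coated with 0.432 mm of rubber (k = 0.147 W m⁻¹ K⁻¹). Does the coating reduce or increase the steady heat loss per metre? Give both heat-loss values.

increases: 1.20 → 1.94 W/m

Critical radius for a cylinder: r_cr = k/h = 0.0159 m = 1.59 cm.
Outer radius after coating: r₂ = 6.39×10^-4 + 4.32×10^-4 = 0.001071 m.
Since r₁ < r_cr and r₂ ≤ r_cr, the coating moves toward the maximum at r_cr — heat loss rises.
Bare: R = 1/(2πr₁h) = 26.98 m·K/W; Q = 32.3/26.98 = 1.20 W/m.
Coated: R = R_cond + R_conv = 16.66 m·K/W; Q = 32.3/16.66 = 1.94 W/m.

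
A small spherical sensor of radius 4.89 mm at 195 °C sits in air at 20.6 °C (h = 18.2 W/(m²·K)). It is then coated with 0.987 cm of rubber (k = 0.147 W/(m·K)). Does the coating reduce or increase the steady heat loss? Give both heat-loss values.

Critical radius for a sphere: r_cr = 2k/h = 0.0162 m = 1.62 cm.
Outer radius after coating: r₂ = 0.00489 + 0.00987 = 0.01476 m.
Since r₁ < r_cr and r₂ ≤ r_cr, the coating moves toward the maximum at r_cr — heat loss rises.
Bare: R = 1/(4πr₁²h) = 182.9 K/W; Q = 174.4/182.9 = 0.954 W.
Coated: R = R_cond + R_conv = 94.10 K/W; Q = 174.4/94.10 = 1.85 W.

increases: 0.954 → 1.85 W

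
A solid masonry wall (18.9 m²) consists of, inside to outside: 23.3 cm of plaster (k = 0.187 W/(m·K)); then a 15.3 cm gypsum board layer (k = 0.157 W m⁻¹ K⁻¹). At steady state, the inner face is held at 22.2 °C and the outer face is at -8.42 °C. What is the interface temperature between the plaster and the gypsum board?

T = 5.02 °C

Series thermal resistances, inner to outer:
  R_plaster = L/(kA) = 0.233/(0.187·18.9) = 0.06593 K/W
  R_gypsum board = L/(kA) = 0.153/(0.157·18.9) = 0.05156 K/W
ΣR = 0.06593 + 0.05156 = 0.1175 K/W
Q = ΔT/ΣR = (22.2 °C − -8.42 °C)/0.1175 = 260.6 W
From the inner boundary to the plaster/gypsum board interface, ΣR_partial = 0.06593 K/W.
T_interface = T_in − Q·ΣR_partial = 22.2 °C − (260.6)(0.06593) = 5.02 °C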